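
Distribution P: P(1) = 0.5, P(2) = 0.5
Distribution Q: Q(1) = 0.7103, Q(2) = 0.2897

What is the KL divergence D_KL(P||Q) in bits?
0.1404 bits

D_KL(P||Q) = Σ P(x) log₂(P(x)/Q(x))

Computing term by term:
  P(1)·log₂(P(1)/Q(1)) = 0.5·log₂(0.5/0.7103) = -0.25325
  P(2)·log₂(P(2)/Q(2)) = 0.5·log₂(0.5/0.2897) = 0.39368

D_KL(P||Q) = -0.25325 + 0.39368 = 0.14043 ≈ 0.1404 bits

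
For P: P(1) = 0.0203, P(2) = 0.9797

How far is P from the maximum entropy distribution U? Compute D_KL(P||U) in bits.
0.8569 bits

U(i) = 1/2 for all i

D_KL(P||U) = Σ P(x) log₂(P(x) / (1/2))
           = Σ P(x) log₂(P(x)) + log₂(2)
           = log₂(2) - H(P)

H(P) = -Σ P(x) log₂(P(x)):
  -P(1)·log₂(P(1)) = -(0.0203)·log₂(0.0203) = 0.11413
  -P(2)·log₂(P(2)) = -(0.9797)·log₂(0.9797) = 0.02899
H(P) = 0.11413 + 0.02899 = 0.14312 bits

log₂(2) = 1.00000 bits

D_KL(P||U) = 1.00000 - 0.14312 = 0.85688 ≈ 0.8569 bits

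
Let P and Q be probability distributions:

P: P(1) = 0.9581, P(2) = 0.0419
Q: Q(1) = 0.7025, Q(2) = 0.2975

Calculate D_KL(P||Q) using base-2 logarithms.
0.3104 bits

D_KL(P||Q) = Σ P(x) log₂(P(x)/Q(x))

Computing term by term:
  P(1)·log₂(P(1)/Q(1)) = 0.9581·log₂(0.9581/0.7025) = 0.42892
  P(2)·log₂(P(2)/Q(2)) = 0.0419·log₂(0.0419/0.2975) = -0.11849

D_KL(P||Q) = 0.42892 - 0.11849 = 0.31043 ≈ 0.3104 bits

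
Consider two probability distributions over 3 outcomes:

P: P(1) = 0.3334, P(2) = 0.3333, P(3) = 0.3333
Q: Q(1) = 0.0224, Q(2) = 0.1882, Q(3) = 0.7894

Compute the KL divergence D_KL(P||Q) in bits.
1.1590 bits

D_KL(P||Q) = Σ P(x) log₂(P(x)/Q(x))

Computing term by term:
  P(1)·log₂(P(1)/Q(1)) = 0.3334·log₂(0.3334/0.0224) = 1.29882
  P(2)·log₂(P(2)/Q(2)) = 0.3333·log₂(0.3333/0.1882) = 0.27482
  P(3)·log₂(P(3)/Q(3)) = 0.3333·log₂(0.3333/0.7894) = -0.41460

D_KL(P||Q) = 1.29882 + 0.27482 - 0.41460 = 1.15904 ≈ 1.1590 bits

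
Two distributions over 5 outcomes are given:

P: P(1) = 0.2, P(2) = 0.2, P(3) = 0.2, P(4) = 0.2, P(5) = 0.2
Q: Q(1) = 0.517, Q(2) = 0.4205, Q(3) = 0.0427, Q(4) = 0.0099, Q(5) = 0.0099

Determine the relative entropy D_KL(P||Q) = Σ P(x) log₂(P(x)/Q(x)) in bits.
1.6917 bits

D_KL(P||Q) = Σ P(x) log₂(P(x)/Q(x))

Computing term by term:
  P(1)·log₂(P(1)/Q(1)) = 0.2·log₂(0.2/0.517) = -0.27403
  P(2)·log₂(P(2)/Q(2)) = 0.2·log₂(0.2/0.4205) = -0.21442
  P(3)·log₂(P(3)/Q(3)) = 0.2·log₂(0.2/0.0427) = 0.44554
  P(4)·log₂(P(4)/Q(4)) = 0.2·log₂(0.2/0.0099) = 0.86729
  P(5)·log₂(P(5)/Q(5)) = 0.2·log₂(0.2/0.0099) = 0.86729

D_KL(P||Q) = -0.27403 - 0.21442 + 0.44554 + 0.86729 + 0.86729 = 1.69167 ≈ 1.6917 bits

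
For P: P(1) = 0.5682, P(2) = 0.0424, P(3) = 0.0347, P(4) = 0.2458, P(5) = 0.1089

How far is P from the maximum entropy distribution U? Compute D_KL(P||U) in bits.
0.6510 bits

U(i) = 1/5 for all i

D_KL(P||U) = Σ P(x) log₂(P(x) / (1/5))
           = Σ P(x) log₂(P(x)) + log₂(5)
           = log₂(5) - H(P)

H(P) = -Σ P(x) log₂(P(x)):
  -P(1)·log₂(P(1)) = -(0.5682)·log₂(0.5682) = 0.46338
  -P(2)·log₂(P(2)) = -(0.0424)·log₂(0.0424) = 0.19334
  -P(3)·log₂(P(3)) = -(0.0347)·log₂(0.0347) = 0.16826
  -P(4)·log₂(P(4)) = -(0.2458)·log₂(0.2458) = 0.49761
  -P(5)·log₂(P(5)) = -(0.1089)·log₂(0.1089) = 0.34836
H(P) = 0.46338 + 0.19334 + 0.16826 + 0.49761 + 0.34836 = 1.67095 bits

log₂(5) = 2.32193 bits

D_KL(P||U) = 2.32193 - 1.67095 = 0.65098 ≈ 0.6510 bits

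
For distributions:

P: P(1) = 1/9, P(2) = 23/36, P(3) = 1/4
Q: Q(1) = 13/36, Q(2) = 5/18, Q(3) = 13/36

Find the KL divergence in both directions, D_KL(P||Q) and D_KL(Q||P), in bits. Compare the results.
D_KL(P||Q) = 0.4461 bits, D_KL(Q||P) = 0.4718 bits. D_KL(Q||P) is larger than D_KL(P||Q) by 0.0257 bits; the two directions differ.

D_KL(P||Q) = Σ P(x) log₂(P(x)/Q(x))

Computing term by term:
  P(1)·log₂(P(1)/Q(1)) = (1/9)·log₂((1/9)/(13/36)) = -0.18894
  P(2)·log₂(P(2)/Q(2)) = (23/36)·log₂((23/36)/(5/18)) = 0.76771
  P(3)·log₂(P(3)/Q(3)) = (1/4)·log₂((1/4)/(13/36)) = -0.13263

D_KL(P||Q) = -0.18894 + 0.76771 - 0.13263 = 0.44614 ≈ 0.4461 bits

D_KL(Q||P) = Σ Q(x) log₂(Q(x)/P(x))

Computing term by term:
  Q(1)·log₂(Q(1)/P(1)) = (13/36)·log₂((13/36)/(1/9)) = 0.61405
  Q(2)·log₂(Q(2)/P(2)) = (5/18)·log₂((5/18)/(23/36)) = -0.33379
  Q(3)·log₂(Q(3)/P(3)) = (13/36)·log₂((13/36)/(1/4)) = 0.19157

D_KL(Q||P) = 0.61405 - 0.33379 + 0.19157 = 0.47183 ≈ 0.4718 bits

These are NOT equal (difference: 0.0257 bits). KL divergence is asymmetric: D_KL(P||Q) ≠ D_KL(Q||P) in general.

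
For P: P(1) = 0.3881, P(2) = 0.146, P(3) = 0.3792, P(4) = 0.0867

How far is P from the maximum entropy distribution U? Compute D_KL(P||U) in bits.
0.2284 bits

U(i) = 1/4 for all i

D_KL(P||U) = Σ P(x) log₂(P(x) / (1/4))
           = Σ P(x) log₂(P(x)) + log₂(4)
           = log₂(4) - H(P)

H(P) = -Σ P(x) log₂(P(x)):
  -P(1)·log₂(P(1)) = -(0.3881)·log₂(0.3881) = 0.52995
  -P(2)·log₂(P(2)) = -(0.146)·log₂(0.146) = 0.40529
  -P(3)·log₂(P(3)) = -(0.3792)·log₂(0.3792) = 0.53049
  -P(4)·log₂(P(4)) = -(0.0867)·log₂(0.0867) = 0.30586
H(P) = 0.52995 + 0.40529 + 0.53049 + 0.30586 = 1.77159 bits

log₂(4) = 2.00000 bits

D_KL(P||U) = 2.00000 - 1.77159 = 0.22841 ≈ 0.2284 bits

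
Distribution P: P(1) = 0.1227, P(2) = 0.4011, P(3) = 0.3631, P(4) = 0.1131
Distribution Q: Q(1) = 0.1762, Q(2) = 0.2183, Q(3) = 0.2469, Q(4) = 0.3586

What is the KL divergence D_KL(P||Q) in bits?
0.3017 bits

D_KL(P||Q) = Σ P(x) log₂(P(x)/Q(x))

Computing term by term:
  P(1)·log₂(P(1)/Q(1)) = 0.1227·log₂(0.1227/0.1762) = -0.06406
  P(2)·log₂(P(2)/Q(2)) = 0.4011·log₂(0.4011/0.2183) = 0.35203
  P(3)·log₂(P(3)/Q(3)) = 0.3631·log₂(0.3631/0.2469) = 0.20204
  P(4)·log₂(P(4)/Q(4)) = 0.1131·log₂(0.1131/0.3586) = -0.18829

D_KL(P||Q) = -0.06406 + 0.35203 + 0.20204 - 0.18829 = 0.30172 ≈ 0.3017 bits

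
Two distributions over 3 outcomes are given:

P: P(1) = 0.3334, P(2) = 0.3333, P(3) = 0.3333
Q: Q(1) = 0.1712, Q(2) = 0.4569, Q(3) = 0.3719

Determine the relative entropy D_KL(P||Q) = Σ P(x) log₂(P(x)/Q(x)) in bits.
0.1162 bits

D_KL(P||Q) = Σ P(x) log₂(P(x)/Q(x))

Computing term by term:
  P(1)·log₂(P(1)/Q(1)) = 0.3334·log₂(0.3334/0.1712) = 0.32059
  P(2)·log₂(P(2)/Q(2)) = 0.3333·log₂(0.3333/0.4569) = -0.15167
  P(3)·log₂(P(3)/Q(3)) = 0.3333·log₂(0.3333/0.3719) = -0.05269

D_KL(P||Q) = 0.32059 - 0.15167 - 0.05269 = 0.11623 ≈ 0.1162 bits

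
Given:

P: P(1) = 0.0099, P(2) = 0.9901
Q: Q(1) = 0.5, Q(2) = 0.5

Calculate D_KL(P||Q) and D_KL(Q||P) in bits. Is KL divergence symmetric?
D_KL(P||Q) = 0.9199 bits, D_KL(Q||P) = 2.3364 bits. No, KL divergence is not symmetric.

D_KL(P||Q) = Σ P(x) log₂(P(x)/Q(x))

Computing term by term:
  P(1)·log₂(P(1)/Q(1)) = 0.0099·log₂(0.0099/0.5) = -0.05602
  P(2)·log₂(P(2)/Q(2)) = 0.9901·log₂(0.9901/0.5) = 0.97589

D_KL(P||Q) = -0.05602 + 0.97589 = 0.91987 ≈ 0.9199 bits

D_KL(Q||P) = Σ Q(x) log₂(Q(x)/P(x))

Computing term by term:
  Q(1)·log₂(Q(1)/P(1)) = 0.5·log₂(0.5/0.0099) = 2.82918
  Q(2)·log₂(Q(2)/P(2)) = 0.5·log₂(0.5/0.9901) = -0.49282

D_KL(Q||P) = 2.82918 - 0.49282 = 2.33636 ≈ 2.3364 bits

These are NOT equal (difference: 1.4165 bits). KL divergence is asymmetric: D_KL(P||Q) ≠ D_KL(Q||P) in general.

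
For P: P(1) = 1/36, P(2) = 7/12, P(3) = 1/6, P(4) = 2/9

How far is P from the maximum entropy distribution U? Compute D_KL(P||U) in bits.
0.4898 bits

U(i) = 1/4 for all i

D_KL(P||U) = Σ P(x) log₂(P(x) / (1/4))
           = Σ P(x) log₂(P(x)) + log₂(4)
           = log₂(4) - H(P)

H(P) = -Σ P(x) log₂(P(x)):
  -P(1)·log₂(P(1)) = -(1/36)·log₂(1/36) = 0.14361
  -P(2)·log₂(P(2)) = -(7/12)·log₂(7/12) = 0.45360
  -P(3)·log₂(P(3)) = -(1/6)·log₂(1/6) = 0.43083
  -P(4)·log₂(P(4)) = -(2/9)·log₂(2/9) = 0.48221
H(P) = 0.14361 + 0.45360 + 0.43083 + 0.48221 = 1.51025 bits

log₂(4) = 2.00000 bits

D_KL(P||U) = 2.00000 - 1.51025 = 0.48975 ≈ 0.4898 bits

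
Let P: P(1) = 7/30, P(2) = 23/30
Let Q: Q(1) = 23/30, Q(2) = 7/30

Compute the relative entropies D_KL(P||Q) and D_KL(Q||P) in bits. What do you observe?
D_KL(P||Q) = 0.9153 bits, D_KL(Q||P) = 0.9153 bits. The two directions give the same value here, because Q is a self-inverse relabeling of P; in general KL divergence is asymmetric.

D_KL(P||Q) = Σ P(x) log₂(P(x)/Q(x))

Computing term by term:
  P(1)·log₂(P(1)/Q(1)) = (7/30)·log₂((7/30)/(23/30)) = -0.40045
  P(2)·log₂(P(2)/Q(2)) = (23/30)·log₂((23/30)/(7/30)) = 1.31576

D_KL(P||Q) = -0.40045 + 1.31576 = 0.91531 ≈ 0.9153 bits

D_KL(Q||P) = Σ Q(x) log₂(Q(x)/P(x))

Computing term by term:
  Q(1)·log₂(Q(1)/P(1)) = (23/30)·log₂((23/30)/(7/30)) = 1.31576
  Q(2)·log₂(Q(2)/P(2)) = (7/30)·log₂((7/30)/(23/30)) = -0.40045

D_KL(Q||P) = 1.31576 - 0.40045 = 0.91531 ≈ 0.9153 bits

These ARE equal here. Q is P with outcomes relabeled (Q(1) = P(2), Q(2) = P(1)) by a relabeling that is its own inverse, so the two sums contain exactly the same terms in a different order. This is a special case — KL divergence is not symmetric in general: D_KL(P||Q) ≠ D_KL(Q||P) for most P, Q.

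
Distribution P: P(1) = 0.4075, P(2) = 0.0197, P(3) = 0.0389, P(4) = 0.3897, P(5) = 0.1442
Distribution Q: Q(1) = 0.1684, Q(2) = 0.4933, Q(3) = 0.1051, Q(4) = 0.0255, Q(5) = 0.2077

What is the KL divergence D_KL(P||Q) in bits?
1.8293 bits

D_KL(P||Q) = Σ P(x) log₂(P(x)/Q(x))

Computing term by term:
  P(1)·log₂(P(1)/Q(1)) = 0.4075·log₂(0.4075/0.1684) = 0.51952
  P(2)·log₂(P(2)/Q(2)) = 0.0197·log₂(0.0197/0.4933) = -0.09153
  P(3)·log₂(P(3)/Q(3)) = 0.0389·log₂(0.0389/0.1051) = -0.05578
  P(4)·log₂(P(4)/Q(4)) = 0.3897·log₂(0.3897/0.0255) = 1.53300
  P(5)·log₂(P(5)/Q(5)) = 0.1442·log₂(0.1442/0.2077) = -0.07591

D_KL(P||Q) = 0.51952 - 0.09153 - 0.05578 + 1.53300 - 0.07591 = 1.82930 ≈ 1.8293 bits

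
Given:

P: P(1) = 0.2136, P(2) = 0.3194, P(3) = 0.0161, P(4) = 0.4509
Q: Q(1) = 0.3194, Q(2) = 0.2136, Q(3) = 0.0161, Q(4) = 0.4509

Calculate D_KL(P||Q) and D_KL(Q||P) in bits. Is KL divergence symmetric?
D_KL(P||Q) = 0.0614 bits, D_KL(Q||P) = 0.0614 bits. The two values coincide for this particular pair, but no — KL divergence is not symmetric in general.

D_KL(P||Q) = Σ P(x) log₂(P(x)/Q(x))

Computing term by term:
  P(1)·log₂(P(1)/Q(1)) = 0.2136·log₂(0.2136/0.3194) = -0.12398
  P(2)·log₂(P(2)/Q(2)) = 0.3194·log₂(0.3194/0.2136) = 0.18540
  P(3)·log₂(P(3)/Q(3)) = 0.0161·log₂(0.0161/0.0161) = 0.00000
  P(4)·log₂(P(4)/Q(4)) = 0.4509·log₂(0.4509/0.4509) = 0.00000

D_KL(P||Q) = -0.12398 + 0.18540 + 0.00000 + 0.00000 = 0.06142 ≈ 0.0614 bits

D_KL(Q||P) = Σ Q(x) log₂(Q(x)/P(x))

Computing term by term:
  Q(1)·log₂(Q(1)/P(1)) = 0.3194·log₂(0.3194/0.2136) = 0.18540
  Q(2)·log₂(Q(2)/P(2)) = 0.2136·log₂(0.2136/0.3194) = -0.12398
  Q(3)·log₂(Q(3)/P(3)) = 0.0161·log₂(0.0161/0.0161) = 0.00000
  Q(4)·log₂(Q(4)/P(4)) = 0.4509·log₂(0.4509/0.4509) = 0.00000

D_KL(Q||P) = 0.18540 - 0.12398 + 0.00000 + 0.00000 = 0.06142 ≈ 0.0614 bits

These ARE equal here. Q is P with outcomes relabeled (Q(1) = P(2), Q(2) = P(1)) by a relabeling that is its own inverse, so the two sums contain exactly the same terms in a different order. This is a special case — KL divergence is not symmetric in general: D_KL(P||Q) ≠ D_KL(Q||P) for most P, Q.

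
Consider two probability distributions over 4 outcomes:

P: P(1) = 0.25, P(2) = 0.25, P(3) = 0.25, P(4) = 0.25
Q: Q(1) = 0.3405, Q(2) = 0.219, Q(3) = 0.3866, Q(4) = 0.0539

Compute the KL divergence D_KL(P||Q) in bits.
0.3325 bits

D_KL(P||Q) = Σ P(x) log₂(P(x)/Q(x))

Computing term by term:
  P(1)·log₂(P(1)/Q(1)) = 0.25·log₂(0.25/0.3405) = -0.11143
  P(2)·log₂(P(2)/Q(2)) = 0.25·log₂(0.25/0.219) = 0.04775
  P(3)·log₂(P(3)/Q(3)) = 0.25·log₂(0.25/0.3866) = -0.15723
  P(4)·log₂(P(4)/Q(4)) = 0.25·log₂(0.25/0.0539) = 0.55339

D_KL(P||Q) = -0.11143 + 0.04775 - 0.15723 + 0.55339 = 0.33248 ≈ 0.3325 bits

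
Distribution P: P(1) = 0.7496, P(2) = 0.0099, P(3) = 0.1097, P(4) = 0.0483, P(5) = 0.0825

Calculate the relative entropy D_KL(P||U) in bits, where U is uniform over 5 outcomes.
1.0864 bits

U(i) = 1/5 for all i

D_KL(P||U) = Σ P(x) log₂(P(x) / (1/5))
           = Σ P(x) log₂(P(x)) + log₂(5)
           = log₂(5) - H(P)

H(P) = -Σ P(x) log₂(P(x)):
  -P(1)·log₂(P(1)) = -(0.7496)·log₂(0.7496) = 0.31169
  -P(2)·log₂(P(2)) = -(0.0099)·log₂(0.0099) = 0.06592
  -P(3)·log₂(P(3)) = -(0.1097)·log₂(0.1097) = 0.34976
  -P(4)·log₂(P(4)) = -(0.0483)·log₂(0.0483) = 0.21116
  -P(5)·log₂(P(5)) = -(0.0825)·log₂(0.0825) = 0.29696
H(P) = 0.31169 + 0.06592 + 0.34976 + 0.21116 + 0.29696 = 1.23549 bits

log₂(5) = 2.32193 bits

D_KL(P||U) = 2.32193 - 1.23549 = 1.08644 ≈ 1.0864 bits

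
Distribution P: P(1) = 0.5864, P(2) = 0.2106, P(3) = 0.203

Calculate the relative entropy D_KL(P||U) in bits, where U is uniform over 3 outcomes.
0.1931 bits

U(i) = 1/3 for all i

D_KL(P||U) = Σ P(x) log₂(P(x) / (1/3))
           = Σ P(x) log₂(P(x)) + log₂(3)
           = log₂(3) - H(P)

H(P) = -Σ P(x) log₂(P(x)):
  -P(1)·log₂(P(1)) = -(0.5864)·log₂(0.5864) = 0.45155
  -P(2)·log₂(P(2)) = -(0.2106)·log₂(0.2106) = 0.47331
  -P(3)·log₂(P(3)) = -(0.203)·log₂(0.203) = 0.46699
H(P) = 0.45155 + 0.47331 + 0.46699 = 1.39185 bits

log₂(3) = 1.58496 bits

D_KL(P||U) = 1.58496 - 1.39185 = 0.19311 ≈ 0.1931 bits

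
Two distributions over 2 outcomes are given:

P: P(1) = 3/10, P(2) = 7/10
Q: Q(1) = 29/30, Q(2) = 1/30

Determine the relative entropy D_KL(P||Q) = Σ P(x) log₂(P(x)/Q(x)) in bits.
2.5682 bits

D_KL(P||Q) = Σ P(x) log₂(P(x)/Q(x))

Computing term by term:
  P(1)·log₂(P(1)/Q(1)) = (3/10)·log₂((3/10)/(29/30)) = -0.50642
  P(2)·log₂(P(2)/Q(2)) = (7/10)·log₂((7/10)/(1/30)) = 3.07462

D_KL(P||Q) = -0.50642 + 3.07462 = 2.56820 ≈ 2.5682 bits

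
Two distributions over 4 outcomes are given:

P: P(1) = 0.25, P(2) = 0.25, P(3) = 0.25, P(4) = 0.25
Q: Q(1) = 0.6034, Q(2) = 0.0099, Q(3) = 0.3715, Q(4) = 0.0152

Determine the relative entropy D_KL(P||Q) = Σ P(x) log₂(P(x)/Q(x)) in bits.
1.7139 bits

D_KL(P||Q) = Σ P(x) log₂(P(x)/Q(x))

Computing term by term:
  P(1)·log₂(P(1)/Q(1)) = 0.25·log₂(0.25/0.6034) = -0.31780
  P(2)·log₂(P(2)/Q(2)) = 0.25·log₂(0.25/0.0099) = 1.16459
  P(3)·log₂(P(3)/Q(3)) = 0.25·log₂(0.25/0.3715) = -0.14286
  P(4)·log₂(P(4)/Q(4)) = 0.25·log₂(0.25/0.0152) = 1.00995

D_KL(P||Q) = -0.31780 + 1.16459 - 0.14286 + 1.00995 = 1.71388 ≈ 1.7139 bits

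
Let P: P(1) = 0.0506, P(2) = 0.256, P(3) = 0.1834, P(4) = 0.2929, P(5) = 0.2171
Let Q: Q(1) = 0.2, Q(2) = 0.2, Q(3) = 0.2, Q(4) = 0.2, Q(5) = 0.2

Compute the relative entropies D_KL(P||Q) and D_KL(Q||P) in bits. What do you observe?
D_KL(P||Q) = 0.1548 bits, D_KL(Q||P) = 0.2166 bits. The two directions give different values (D_KL(Q||P) exceeds D_KL(P||Q) by 0.0618 bits): KL divergence is asymmetric.

D_KL(P||Q) = Σ P(x) log₂(P(x)/Q(x))

Computing term by term:
  P(1)·log₂(P(1)/Q(1)) = 0.0506·log₂(0.0506/0.2) = -0.10033
  P(2)·log₂(P(2)/Q(2)) = 0.256·log₂(0.256/0.2) = 0.09117
  P(3)·log₂(P(3)/Q(3)) = 0.1834·log₂(0.1834/0.2) = -0.02293
  P(4)·log₂(P(4)/Q(4)) = 0.2929·log₂(0.2929/0.2) = 0.16121
  P(5)·log₂(P(5)/Q(5)) = 0.2171·log₂(0.2171/0.2) = 0.02570

D_KL(P||Q) = -0.10033 + 0.09117 - 0.02293 + 0.16121 + 0.02570 = 0.15482 ≈ 0.1548 bits

D_KL(Q||P) = Σ Q(x) log₂(Q(x)/P(x))

Computing term by term:
  Q(1)·log₂(Q(1)/P(1)) = 0.2·log₂(0.2/0.0506) = 0.39656
  Q(2)·log₂(Q(2)/P(2)) = 0.2·log₂(0.2/0.256) = -0.07123
  Q(3)·log₂(Q(3)/P(3)) = 0.2·log₂(0.2/0.1834) = 0.02500
  Q(4)·log₂(Q(4)/P(4)) = 0.2·log₂(0.2/0.2929) = -0.11008
  Q(5)·log₂(Q(5)/P(5)) = 0.2·log₂(0.2/0.2171) = -0.02367

D_KL(Q||P) = 0.39656 - 0.07123 + 0.02500 - 0.11008 - 0.02367 = 0.21658 ≈ 0.2166 bits

These are NOT equal (difference: 0.0618 bits). KL divergence is asymmetric: D_KL(P||Q) ≠ D_KL(Q||P) in general.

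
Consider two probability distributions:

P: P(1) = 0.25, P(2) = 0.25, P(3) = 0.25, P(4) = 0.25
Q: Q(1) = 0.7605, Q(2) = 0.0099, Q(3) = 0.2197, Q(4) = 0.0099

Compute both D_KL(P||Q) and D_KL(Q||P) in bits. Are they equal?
D_KL(P||Q) = 1.9745 bits, D_KL(Q||P) = 1.0874 bits. No, they are not equal.

D_KL(P||Q) = Σ P(x) log₂(P(x)/Q(x))

Computing term by term:
  P(1)·log₂(P(1)/Q(1)) = 0.25·log₂(0.25/0.7605) = -0.40126
  P(2)·log₂(P(2)/Q(2)) = 0.25·log₂(0.25/0.0099) = 1.16459
  P(3)·log₂(P(3)/Q(3)) = 0.25·log₂(0.25/0.2197) = 0.04660
  P(4)·log₂(P(4)/Q(4)) = 0.25·log₂(0.25/0.0099) = 1.16459

D_KL(P||Q) = -0.40126 + 1.16459 + 0.04660 + 1.16459 = 1.97452 ≈ 1.9745 bits

D_KL(Q||P) = Σ Q(x) log₂(Q(x)/P(x))

Computing term by term:
  Q(1)·log₂(Q(1)/P(1)) = 0.7605·log₂(0.7605/0.25) = 1.22062
  Q(2)·log₂(Q(2)/P(2)) = 0.0099·log₂(0.0099/0.25) = -0.04612
  Q(3)·log₂(Q(3)/P(3)) = 0.2197·log₂(0.2197/0.25) = -0.04095
  Q(4)·log₂(Q(4)/P(4)) = 0.0099·log₂(0.0099/0.25) = -0.04612

D_KL(Q||P) = 1.22062 - 0.04612 - 0.04095 - 0.04612 = 1.08743 ≈ 1.0874 bits

These are NOT equal (difference: 0.8871 bits). KL divergence is asymmetric: D_KL(P||Q) ≠ D_KL(Q||P) in general.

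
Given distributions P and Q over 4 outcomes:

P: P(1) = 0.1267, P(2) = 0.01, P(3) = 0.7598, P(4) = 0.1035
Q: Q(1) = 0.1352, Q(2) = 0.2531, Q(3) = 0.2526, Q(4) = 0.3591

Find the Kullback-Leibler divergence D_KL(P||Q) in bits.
0.9629 bits

D_KL(P||Q) = Σ P(x) log₂(P(x)/Q(x))

Computing term by term:
  P(1)·log₂(P(1)/Q(1)) = 0.1267·log₂(0.1267/0.1352) = -0.01187
  P(2)·log₂(P(2)/Q(2)) = 0.01·log₂(0.01/0.2531) = -0.04662
  P(3)·log₂(P(3)/Q(3)) = 0.7598·log₂(0.7598/0.2526) = 1.20714
  P(4)·log₂(P(4)/Q(4)) = 0.1035·log₂(0.1035/0.3591) = -0.18576

D_KL(P||Q) = -0.01187 - 0.04662 + 1.20714 - 0.18576 = 0.96289 ≈ 0.9629 bits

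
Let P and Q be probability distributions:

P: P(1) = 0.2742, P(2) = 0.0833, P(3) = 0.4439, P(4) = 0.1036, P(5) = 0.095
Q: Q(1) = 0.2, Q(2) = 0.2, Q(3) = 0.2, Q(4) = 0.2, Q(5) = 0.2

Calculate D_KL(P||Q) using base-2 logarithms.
0.3298 bits

D_KL(P||Q) = Σ P(x) log₂(P(x)/Q(x))

Computing term by term:
  P(1)·log₂(P(1)/Q(1)) = 0.2742·log₂(0.2742/0.2) = 0.12482
  P(2)·log₂(P(2)/Q(2)) = 0.0833·log₂(0.0833/0.2) = -0.10526
  P(3)·log₂(P(3)/Q(3)) = 0.4439·log₂(0.4439/0.2) = 0.51059
  P(4)·log₂(P(4)/Q(4)) = 0.1036·log₂(0.1036/0.2) = -0.09831
  P(5)·log₂(P(5)/Q(5)) = 0.095·log₂(0.095/0.2) = -0.10203

D_KL(P||Q) = 0.12482 - 0.10526 + 0.51059 - 0.09831 - 0.10203 = 0.32981 ≈ 0.3298 bits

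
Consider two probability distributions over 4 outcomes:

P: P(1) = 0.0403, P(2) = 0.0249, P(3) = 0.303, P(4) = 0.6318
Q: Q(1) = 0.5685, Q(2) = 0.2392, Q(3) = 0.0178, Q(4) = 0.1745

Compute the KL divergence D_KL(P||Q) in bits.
2.1767 bits

D_KL(P||Q) = Σ P(x) log₂(P(x)/Q(x))

Computing term by term:
  P(1)·log₂(P(1)/Q(1)) = 0.0403·log₂(0.0403/0.5685) = -0.15388
  P(2)·log₂(P(2)/Q(2)) = 0.0249·log₂(0.0249/0.2392) = -0.08127
  P(3)·log₂(P(3)/Q(3)) = 0.303·log₂(0.303/0.0178) = 1.23908
  P(4)·log₂(P(4)/Q(4)) = 0.6318·log₂(0.6318/0.1745) = 1.17277

D_KL(P||Q) = -0.15388 - 0.08127 + 1.23908 + 1.17277 = 2.17670 ≈ 2.1767 bits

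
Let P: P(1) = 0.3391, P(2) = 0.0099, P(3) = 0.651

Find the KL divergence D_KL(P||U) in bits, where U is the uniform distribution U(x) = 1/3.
0.5868 bits

U(i) = 1/3 for all i

D_KL(P||U) = Σ P(x) log₂(P(x) / (1/3))
           = Σ P(x) log₂(P(x)) + log₂(3)
           = log₂(3) - H(P)

H(P) = -Σ P(x) log₂(P(x)):
  -P(1)·log₂(P(1)) = -(0.3391)·log₂(0.3391) = 0.52907
  -P(2)·log₂(P(2)) = -(0.0099)·log₂(0.0099) = 0.06592
  -P(3)·log₂(P(3)) = -(0.651)·log₂(0.651) = 0.40315
H(P) = 0.52907 + 0.06592 + 0.40315 = 0.99814 bits

log₂(3) = 1.58496 bits

D_KL(P||U) = 1.58496 - 0.99814 = 0.58682 ≈ 0.5868 bits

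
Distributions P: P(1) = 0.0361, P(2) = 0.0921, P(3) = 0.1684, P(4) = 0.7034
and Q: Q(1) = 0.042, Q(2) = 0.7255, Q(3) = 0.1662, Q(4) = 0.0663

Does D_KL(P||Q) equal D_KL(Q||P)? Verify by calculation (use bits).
D_KL(P||Q) = 2.1177 bits, D_KL(Q||P) = 1.9404 bits. No — D_KL(P||Q) ≠ D_KL(Q||P) for this pair.

D_KL(P||Q) = Σ P(x) log₂(P(x)/Q(x))

Computing term by term:
  P(1)·log₂(P(1)/Q(1)) = 0.0361·log₂(0.0361/0.042) = -0.00788
  P(2)·log₂(P(2)/Q(2)) = 0.0921·log₂(0.0921/0.7255) = -0.27425
  P(3)·log₂(P(3)/Q(3)) = 0.1684·log₂(0.1684/0.1662) = 0.00319
  P(4)·log₂(P(4)/Q(4)) = 0.7034·log₂(0.7034/0.0663) = 2.39667

D_KL(P||Q) = -0.00788 - 0.27425 + 0.00319 + 2.39667 = 2.11773 ≈ 2.1177 bits

D_KL(Q||P) = Σ Q(x) log₂(Q(x)/P(x))

Computing term by term:
  Q(1)·log₂(Q(1)/P(1)) = 0.042·log₂(0.042/0.0361) = 0.00917
  Q(2)·log₂(Q(2)/P(2)) = 0.7255·log₂(0.7255/0.0921) = 2.16032
  Q(3)·log₂(Q(3)/P(3)) = 0.1662·log₂(0.1662/0.1684) = -0.00315
  Q(4)·log₂(Q(4)/P(4)) = 0.0663·log₂(0.0663/0.7034) = -0.22590

D_KL(Q||P) = 0.00917 + 2.16032 - 0.00315 - 0.22590 = 1.94044 ≈ 1.9404 bits

These are NOT equal (difference: 0.1773 bits). KL divergence is asymmetric: D_KL(P||Q) ≠ D_KL(Q||P) in general.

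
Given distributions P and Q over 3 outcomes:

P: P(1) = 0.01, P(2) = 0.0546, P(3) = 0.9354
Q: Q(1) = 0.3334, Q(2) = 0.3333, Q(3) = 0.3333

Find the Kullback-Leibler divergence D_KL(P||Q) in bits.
1.1995 bits

D_KL(P||Q) = Σ P(x) log₂(P(x)/Q(x))

Computing term by term:
  P(1)·log₂(P(1)/Q(1)) = 0.01·log₂(0.01/0.3334) = -0.05059
  P(2)·log₂(P(2)/Q(2)) = 0.0546·log₂(0.0546/0.3333) = -0.14250
  P(3)·log₂(P(3)/Q(3)) = 0.9354·log₂(0.9354/0.3333) = 1.39259

D_KL(P||Q) = -0.05059 - 0.14250 + 1.39259 = 1.19950 ≈ 1.1995 bits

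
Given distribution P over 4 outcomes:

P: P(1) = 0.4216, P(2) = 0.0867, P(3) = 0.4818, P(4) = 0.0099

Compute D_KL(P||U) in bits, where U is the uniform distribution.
0.5953 bits

U(i) = 1/4 for all i

D_KL(P||U) = Σ P(x) log₂(P(x) / (1/4))
           = Σ P(x) log₂(P(x)) + log₂(4)
           = log₂(4) - H(P)

H(P) = -Σ P(x) log₂(P(x)):
  -P(1)·log₂(P(1)) = -(0.4216)·log₂(0.4216) = 0.52534
  -P(2)·log₂(P(2)) = -(0.0867)·log₂(0.0867) = 0.30586
  -P(3)·log₂(P(3)) = -(0.4818)·log₂(0.4818) = 0.50757
  -P(4)·log₂(P(4)) = -(0.0099)·log₂(0.0099) = 0.06592
H(P) = 0.52534 + 0.30586 + 0.50757 + 0.06592 = 1.40469 bits

log₂(4) = 2.00000 bits

D_KL(P||U) = 2.00000 - 1.40469 = 0.59531 ≈ 0.5953 bits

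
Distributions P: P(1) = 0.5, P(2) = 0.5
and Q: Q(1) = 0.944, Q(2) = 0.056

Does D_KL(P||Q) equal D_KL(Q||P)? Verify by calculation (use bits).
D_KL(P||Q) = 1.1208 bits, D_KL(Q||P) = 0.6886 bits. No — D_KL(P||Q) ≠ D_KL(Q||P) for this pair.

D_KL(P||Q) = Σ P(x) log₂(P(x)/Q(x))

Computing term by term:
  P(1)·log₂(P(1)/Q(1)) = 0.5·log₂(0.5/0.944) = -0.45843
  P(2)·log₂(P(2)/Q(2)) = 0.5·log₂(0.5/0.056) = 1.57921

D_KL(P||Q) = -0.45843 + 1.57921 = 1.12078 ≈ 1.1208 bits

D_KL(Q||P) = Σ Q(x) log₂(Q(x)/P(x))

Computing term by term:
  Q(1)·log₂(Q(1)/P(1)) = 0.944·log₂(0.944/0.5) = 0.86551
  Q(2)·log₂(Q(2)/P(2)) = 0.056·log₂(0.056/0.5) = -0.17687

D_KL(Q||P) = 0.86551 - 0.17687 = 0.68864 ≈ 0.6886 bits

These are NOT equal (difference: 0.4322 bits). KL divergence is asymmetric: D_KL(P||Q) ≠ D_KL(Q||P) in general.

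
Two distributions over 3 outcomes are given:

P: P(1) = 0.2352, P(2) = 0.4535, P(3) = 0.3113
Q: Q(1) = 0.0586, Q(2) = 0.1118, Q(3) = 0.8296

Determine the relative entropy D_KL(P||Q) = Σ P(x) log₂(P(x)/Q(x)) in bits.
0.9475 bits

D_KL(P||Q) = Σ P(x) log₂(P(x)/Q(x))

Computing term by term:
  P(1)·log₂(P(1)/Q(1)) = 0.2352·log₂(0.2352/0.0586) = 0.47156
  P(2)·log₂(P(2)/Q(2)) = 0.4535·log₂(0.4535/0.1118) = 0.91615
  P(3)·log₂(P(3)/Q(3)) = 0.3113·log₂(0.3113/0.8296) = -0.44021

D_KL(P||Q) = 0.47156 + 0.91615 - 0.44021 = 0.94750 ≈ 0.9475 bits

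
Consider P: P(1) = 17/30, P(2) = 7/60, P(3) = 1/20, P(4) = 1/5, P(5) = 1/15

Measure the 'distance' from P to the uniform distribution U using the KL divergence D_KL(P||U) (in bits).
0.5550 bits

U(i) = 1/5 for all i

D_KL(P||U) = Σ P(x) log₂(P(x) / (1/5))
           = Σ P(x) log₂(P(x)) + log₂(5)
           = log₂(5) - H(P)

H(P) = -Σ P(x) log₂(P(x)):
  -P(1)·log₂(P(1)) = -(17/30)·log₂(17/30) = 0.46434
  -P(2)·log₂(P(2)) = -(7/60)·log₂(7/60) = 0.36161
  -P(3)·log₂(P(3)) = -(1/20)·log₂(1/20) = 0.21610
  -P(4)·log₂(P(4)) = -(1/5)·log₂(1/5) = 0.46439
  -P(5)·log₂(P(5)) = -(1/15)·log₂(1/15) = 0.26046
H(P) = 0.46434 + 0.36161 + 0.21610 + 0.46439 + 0.26046 = 1.76690 bits

log₂(5) = 2.32193 bits

D_KL(P||U) = 2.32193 - 1.76690 = 0.55503 ≈ 0.5550 bits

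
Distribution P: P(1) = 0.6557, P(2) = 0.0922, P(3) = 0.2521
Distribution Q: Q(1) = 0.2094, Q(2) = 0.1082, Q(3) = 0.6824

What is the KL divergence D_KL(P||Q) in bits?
0.6963 bits

D_KL(P||Q) = Σ P(x) log₂(P(x)/Q(x))

Computing term by term:
  P(1)·log₂(P(1)/Q(1)) = 0.6557·log₂(0.6557/0.2094) = 1.07979
  P(2)·log₂(P(2)/Q(2)) = 0.0922·log₂(0.0922/0.1082) = -0.02129
  P(3)·log₂(P(3)/Q(3)) = 0.2521·log₂(0.2521/0.6824) = -0.36217

D_KL(P||Q) = 1.07979 - 0.02129 - 0.36217 = 0.69633 ≈ 0.6963 bits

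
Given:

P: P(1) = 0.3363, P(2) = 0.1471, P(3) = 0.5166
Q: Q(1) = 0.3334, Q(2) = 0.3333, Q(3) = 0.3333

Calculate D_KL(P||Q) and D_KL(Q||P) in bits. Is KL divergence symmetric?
D_KL(P||Q) = 0.1572 bits, D_KL(Q||P) = 0.1784 bits. No, KL divergence is not symmetric.

D_KL(P||Q) = Σ P(x) log₂(P(x)/Q(x))

Computing term by term:
  P(1)·log₂(P(1)/Q(1)) = 0.3363·log₂(0.3363/0.3334) = 0.00420
  P(2)·log₂(P(2)/Q(2)) = 0.1471·log₂(0.1471/0.3333) = -0.17358
  P(3)·log₂(P(3)/Q(3)) = 0.5166·log₂(0.5166/0.3333) = 0.32661

D_KL(P||Q) = 0.00420 - 0.17358 + 0.32661 = 0.15723 ≈ 0.1572 bits

D_KL(Q||P) = Σ Q(x) log₂(Q(x)/P(x))

Computing term by term:
  Q(1)·log₂(Q(1)/P(1)) = 0.3334·log₂(0.3334/0.3363) = -0.00417
  Q(2)·log₂(Q(2)/P(2)) = 0.3333·log₂(0.3333/0.1471) = 0.39330
  Q(3)·log₂(Q(3)/P(3)) = 0.3333·log₂(0.3333/0.5166) = -0.21072

D_KL(Q||P) = -0.00417 + 0.39330 - 0.21072 = 0.17841 ≈ 0.1784 bits

These are NOT equal (difference: 0.0212 bits). KL divergence is asymmetric: D_KL(P||Q) ≠ D_KL(Q||P) in general.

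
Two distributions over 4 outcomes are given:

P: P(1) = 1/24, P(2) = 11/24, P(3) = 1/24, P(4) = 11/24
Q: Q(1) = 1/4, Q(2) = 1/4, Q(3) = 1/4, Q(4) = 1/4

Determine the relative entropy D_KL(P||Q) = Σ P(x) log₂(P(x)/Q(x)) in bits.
0.5862 bits

D_KL(P||Q) = Σ P(x) log₂(P(x)/Q(x))

Computing term by term:
  P(1)·log₂(P(1)/Q(1)) = (1/24)·log₂((1/24)/(1/4)) = -0.10771
  P(2)·log₂(P(2)/Q(2)) = (11/24)·log₂((11/24)/(1/4)) = 0.40080
  P(3)·log₂(P(3)/Q(3)) = (1/24)·log₂((1/24)/(1/4)) = -0.10771
  P(4)·log₂(P(4)/Q(4)) = (11/24)·log₂((11/24)/(1/4)) = 0.40080

D_KL(P||Q) = -0.10771 + 0.40080 - 0.10771 + 0.40080 = 0.58618 ≈ 0.5862 bits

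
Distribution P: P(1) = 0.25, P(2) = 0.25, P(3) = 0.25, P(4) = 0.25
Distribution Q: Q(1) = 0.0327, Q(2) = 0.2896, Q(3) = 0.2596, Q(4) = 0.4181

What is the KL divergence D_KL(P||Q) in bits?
0.4815 bits

D_KL(P||Q) = Σ P(x) log₂(P(x)/Q(x))

Computing term by term:
  P(1)·log₂(P(1)/Q(1)) = 0.25·log₂(0.25/0.0327) = 0.73364
  P(2)·log₂(P(2)/Q(2)) = 0.25·log₂(0.25/0.2896) = -0.05303
  P(3)·log₂(P(3)/Q(3)) = 0.25·log₂(0.25/0.2596) = -0.01359
  P(4)·log₂(P(4)/Q(4)) = 0.25·log₂(0.25/0.4181) = -0.18548

D_KL(P||Q) = 0.73364 - 0.05303 - 0.01359 - 0.18548 = 0.48154 ≈ 0.4815 bits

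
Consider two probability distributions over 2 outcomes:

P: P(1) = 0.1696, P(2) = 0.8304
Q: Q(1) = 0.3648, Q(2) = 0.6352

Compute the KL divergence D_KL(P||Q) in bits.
0.1336 bits

D_KL(P||Q) = Σ P(x) log₂(P(x)/Q(x))

Computing term by term:
  P(1)·log₂(P(1)/Q(1)) = 0.1696·log₂(0.1696/0.3648) = -0.18740
  P(2)·log₂(P(2)/Q(2)) = 0.8304·log₂(0.8304/0.6352) = 0.32103

D_KL(P||Q) = -0.18740 + 0.32103 = 0.13363 ≈ 0.1336 bits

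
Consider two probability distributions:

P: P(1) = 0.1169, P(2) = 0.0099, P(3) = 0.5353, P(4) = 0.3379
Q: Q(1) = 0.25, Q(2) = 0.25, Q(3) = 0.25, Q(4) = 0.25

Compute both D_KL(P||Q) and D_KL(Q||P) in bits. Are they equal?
D_KL(P||Q) = 0.5605 bits, D_KL(Q||P) = 1.0555 bits. No, they are not equal.

D_KL(P||Q) = Σ P(x) log₂(P(x)/Q(x))

Computing term by term:
  P(1)·log₂(P(1)/Q(1)) = 0.1169·log₂(0.1169/0.25) = -0.12820
  P(2)·log₂(P(2)/Q(2)) = 0.0099·log₂(0.0099/0.25) = -0.04612
  P(3)·log₂(P(3)/Q(3)) = 0.5353·log₂(0.5353/0.25) = 0.58798
  P(4)·log₂(P(4)/Q(4)) = 0.3379·log₂(0.3379/0.25) = 0.14687

D_KL(P||Q) = -0.12820 - 0.04612 + 0.58798 + 0.14687 = 0.56053 ≈ 0.5605 bits

D_KL(Q||P) = Σ Q(x) log₂(Q(x)/P(x))

Computing term by term:
  Q(1)·log₂(Q(1)/P(1)) = 0.25·log₂(0.25/0.1169) = 0.27416
  Q(2)·log₂(Q(2)/P(2)) = 0.25·log₂(0.25/0.0099) = 1.16459
  Q(3)·log₂(Q(3)/P(3)) = 0.25·log₂(0.25/0.5353) = -0.27460
  Q(4)·log₂(Q(4)/P(4)) = 0.25·log₂(0.25/0.3379) = -0.10867

D_KL(Q||P) = 0.27416 + 1.16459 - 0.27460 - 0.10867 = 1.05548 ≈ 1.0555 bits

These are NOT equal (difference: 0.4950 bits). KL divergence is asymmetric: D_KL(P||Q) ≠ D_KL(Q||P) in general.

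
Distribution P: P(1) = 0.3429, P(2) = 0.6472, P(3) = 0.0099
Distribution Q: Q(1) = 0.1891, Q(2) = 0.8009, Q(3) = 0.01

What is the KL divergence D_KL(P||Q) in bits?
0.0953 bits

D_KL(P||Q) = Σ P(x) log₂(P(x)/Q(x))

Computing term by term:
  P(1)·log₂(P(1)/Q(1)) = 0.3429·log₂(0.3429/0.1891) = 0.29443
  P(2)·log₂(P(2)/Q(2)) = 0.6472·log₂(0.6472/0.8009) = -0.19896
  P(3)·log₂(P(3)/Q(3)) = 0.0099·log₂(0.0099/0.01) = -0.00014

D_KL(P||Q) = 0.29443 - 0.19896 - 0.00014 = 0.09533 ≈ 0.0953 bits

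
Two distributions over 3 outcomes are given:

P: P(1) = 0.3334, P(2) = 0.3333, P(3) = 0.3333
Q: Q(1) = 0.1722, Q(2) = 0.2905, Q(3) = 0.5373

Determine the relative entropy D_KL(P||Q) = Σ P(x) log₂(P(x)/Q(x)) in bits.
0.1543 bits

D_KL(P||Q) = Σ P(x) log₂(P(x)/Q(x))

Computing term by term:
  P(1)·log₂(P(1)/Q(1)) = 0.3334·log₂(0.3334/0.1722) = 0.31779
  P(2)·log₂(P(2)/Q(2)) = 0.3333·log₂(0.3333/0.2905) = 0.06609
  P(3)·log₂(P(3)/Q(3)) = 0.3333·log₂(0.3333/0.5373) = -0.22961

D_KL(P||Q) = 0.31779 + 0.06609 - 0.22961 = 0.15427 ≈ 0.1543 bits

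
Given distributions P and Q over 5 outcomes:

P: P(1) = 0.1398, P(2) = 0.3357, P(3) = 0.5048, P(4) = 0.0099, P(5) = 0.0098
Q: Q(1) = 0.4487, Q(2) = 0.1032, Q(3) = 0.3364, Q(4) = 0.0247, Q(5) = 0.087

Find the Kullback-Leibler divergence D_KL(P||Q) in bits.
0.5877 bits

D_KL(P||Q) = Σ P(x) log₂(P(x)/Q(x))

Computing term by term:
  P(1)·log₂(P(1)/Q(1)) = 0.1398·log₂(0.1398/0.4487) = -0.23520
  P(2)·log₂(P(2)/Q(2)) = 0.3357·log₂(0.3357/0.1032) = 0.57127
  P(3)·log₂(P(3)/Q(3)) = 0.5048·log₂(0.5048/0.3364) = 0.29558
  P(4)·log₂(P(4)/Q(4)) = 0.0099·log₂(0.0099/0.0247) = -0.01306
  P(5)·log₂(P(5)/Q(5)) = 0.0098·log₂(0.0098/0.087) = -0.03087

D_KL(P||Q) = -0.23520 + 0.57127 + 0.29558 - 0.01306 - 0.03087 = 0.58772 ≈ 0.5877 bits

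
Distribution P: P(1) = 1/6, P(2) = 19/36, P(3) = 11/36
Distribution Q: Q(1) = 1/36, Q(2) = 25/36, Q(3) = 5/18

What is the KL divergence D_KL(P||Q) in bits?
0.2639 bits

D_KL(P||Q) = Σ P(x) log₂(P(x)/Q(x))

Computing term by term:
  P(1)·log₂(P(1)/Q(1)) = (1/6)·log₂((1/6)/(1/36)) = 0.43083
  P(2)·log₂(P(2)/Q(2)) = (19/36)·log₂((19/36)/(25/36)) = -0.20896
  P(3)·log₂(P(3)/Q(3)) = (11/36)·log₂((11/36)/(5/18)) = 0.04201

D_KL(P||Q) = 0.43083 - 0.20896 + 0.04201 = 0.26388 ≈ 0.2639 bits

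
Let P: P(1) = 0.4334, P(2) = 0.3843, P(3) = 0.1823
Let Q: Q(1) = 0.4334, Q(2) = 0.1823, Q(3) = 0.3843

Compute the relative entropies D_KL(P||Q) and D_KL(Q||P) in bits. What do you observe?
D_KL(P||Q) = 0.2173 bits, D_KL(Q||P) = 0.2173 bits. The two directions give the same value here, because Q is a self-inverse relabeling of P; in general KL divergence is asymmetric.

D_KL(P||Q) = Σ P(x) log₂(P(x)/Q(x))

Computing term by term:
  P(1)·log₂(P(1)/Q(1)) = 0.4334·log₂(0.4334/0.4334) = 0.00000
  P(2)·log₂(P(2)/Q(2)) = 0.3843·log₂(0.3843/0.1823) = 0.41348
  P(3)·log₂(P(3)/Q(3)) = 0.1823·log₂(0.1823/0.3843) = -0.19614

D_KL(P||Q) = 0.00000 + 0.41348 - 0.19614 = 0.21734 ≈ 0.2173 bits

D_KL(Q||P) = Σ Q(x) log₂(Q(x)/P(x))

Computing term by term:
  Q(1)·log₂(Q(1)/P(1)) = 0.4334·log₂(0.4334/0.4334) = 0.00000
  Q(2)·log₂(Q(2)/P(2)) = 0.1823·log₂(0.1823/0.3843) = -0.19614
  Q(3)·log₂(Q(3)/P(3)) = 0.3843·log₂(0.3843/0.1823) = 0.41348

D_KL(Q||P) = 0.00000 - 0.19614 + 0.41348 = 0.21734 ≈ 0.2173 bits

These ARE equal here. Q is P with outcomes relabeled (Q(2) = P(3), Q(3) = P(2)) by a relabeling that is its own inverse, so the two sums contain exactly the same terms in a different order. This is a special case — KL divergence is not symmetric in general: D_KL(P||Q) ≠ D_KL(Q||P) for most P, Q.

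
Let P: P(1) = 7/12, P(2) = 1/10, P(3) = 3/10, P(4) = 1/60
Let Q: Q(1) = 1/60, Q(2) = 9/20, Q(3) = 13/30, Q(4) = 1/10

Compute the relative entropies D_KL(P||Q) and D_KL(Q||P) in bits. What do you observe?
D_KL(P||Q) = 2.5729 bits, D_KL(Q||P) = 1.3794 bits. The two directions give different values (D_KL(P||Q) exceeds D_KL(Q||P) by 1.1935 bits): KL divergence is asymmetric.

D_KL(P||Q) = Σ P(x) log₂(P(x)/Q(x))

Computing term by term:
  P(1)·log₂(P(1)/Q(1)) = (7/12)·log₂((7/12)/(1/60)) = 2.99208
  P(2)·log₂(P(2)/Q(2)) = (1/10)·log₂((1/10)/(9/20)) = -0.21699
  P(3)·log₂(P(3)/Q(3)) = (3/10)·log₂((3/10)/(13/30)) = -0.15915
  P(4)·log₂(P(4)/Q(4)) = (1/60)·log₂((1/60)/(1/10)) = -0.04308

D_KL(P||Q) = 2.99208 - 0.21699 - 0.15915 - 0.04308 = 2.57286 ≈ 2.5729 bits

D_KL(Q||P) = Σ Q(x) log₂(Q(x)/P(x))

Computing term by term:
  Q(1)·log₂(Q(1)/P(1)) = (1/60)·log₂((1/60)/(7/12)) = -0.08549
  Q(2)·log₂(Q(2)/P(2)) = (9/20)·log₂((9/20)/(1/10)) = 0.97647
  Q(3)·log₂(Q(3)/P(3)) = (13/30)·log₂((13/30)/(3/10)) = 0.22989
  Q(4)·log₂(Q(4)/P(4)) = (1/10)·log₂((1/10)/(1/60)) = 0.25850

D_KL(Q||P) = -0.08549 + 0.97647 + 0.22989 + 0.25850 = 1.37937 ≈ 1.3794 bits

These are NOT equal (difference: 1.1935 bits). KL divergence is asymmetric: D_KL(P||Q) ≠ D_KL(Q||P) in general.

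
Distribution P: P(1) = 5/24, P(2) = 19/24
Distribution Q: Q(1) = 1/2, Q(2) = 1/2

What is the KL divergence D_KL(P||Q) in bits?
0.2617 bits

D_KL(P||Q) = Σ P(x) log₂(P(x)/Q(x))

Computing term by term:
  P(1)·log₂(P(1)/Q(1)) = (5/24)·log₂((5/24)/(1/2)) = -0.26313
  P(2)·log₂(P(2)/Q(2)) = (19/24)·log₂((19/24)/(1/2)) = 0.52485

D_KL(P||Q) = -0.26313 + 0.52485 = 0.26172 ≈ 0.2617 bits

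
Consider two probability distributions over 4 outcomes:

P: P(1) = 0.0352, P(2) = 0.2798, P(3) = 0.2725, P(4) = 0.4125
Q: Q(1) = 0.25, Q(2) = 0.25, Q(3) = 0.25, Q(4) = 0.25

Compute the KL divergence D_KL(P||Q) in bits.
0.2778 bits

D_KL(P||Q) = Σ P(x) log₂(P(x)/Q(x))

Computing term by term:
  P(1)·log₂(P(1)/Q(1)) = 0.0352·log₂(0.0352/0.25) = -0.09956
  P(2)·log₂(P(2)/Q(2)) = 0.2798·log₂(0.2798/0.25) = 0.04546
  P(3)·log₂(P(3)/Q(3)) = 0.2725·log₂(0.2725/0.25) = 0.03388
  P(4)·log₂(P(4)/Q(4)) = 0.4125·log₂(0.4125/0.25) = 0.29802

D_KL(P||Q) = -0.09956 + 0.04546 + 0.03388 + 0.29802 = 0.27780 ≈ 0.2778 bits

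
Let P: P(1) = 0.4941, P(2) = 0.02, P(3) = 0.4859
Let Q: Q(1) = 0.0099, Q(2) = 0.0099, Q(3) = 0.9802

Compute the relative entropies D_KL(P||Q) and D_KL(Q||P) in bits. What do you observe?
D_KL(P||Q) = 2.3157 bits, D_KL(Q||P) = 0.9265 bits. The two directions give different values (D_KL(P||Q) exceeds D_KL(Q||P) by 1.3892 bits): KL divergence is asymmetric.

D_KL(P||Q) = Σ P(x) log₂(P(x)/Q(x))

Computing term by term:
  P(1)·log₂(P(1)/Q(1)) = 0.4941·log₂(0.4941/0.0099) = 2.78733
  P(2)·log₂(P(2)/Q(2)) = 0.02·log₂(0.02/0.0099) = 0.02029
  P(3)·log₂(P(3)/Q(3)) = 0.4859·log₂(0.4859/0.9802) = -0.49193

D_KL(P||Q) = 2.78733 + 0.02029 - 0.49193 = 2.31569 ≈ 2.3157 bits

D_KL(Q||P) = Σ Q(x) log₂(Q(x)/P(x))

Computing term by term:
  Q(1)·log₂(Q(1)/P(1)) = 0.0099·log₂(0.0099/0.4941) = -0.05585
  Q(2)·log₂(Q(2)/P(2)) = 0.0099·log₂(0.0099/0.02) = -0.01004
  Q(3)·log₂(Q(3)/P(3)) = 0.9802·log₂(0.9802/0.4859) = 0.99237

D_KL(Q||P) = -0.05585 - 0.01004 + 0.99237 = 0.92648 ≈ 0.9265 bits

These are NOT equal (difference: 1.3892 bits). KL divergence is asymmetric: D_KL(P||Q) ≠ D_KL(Q||P) in general.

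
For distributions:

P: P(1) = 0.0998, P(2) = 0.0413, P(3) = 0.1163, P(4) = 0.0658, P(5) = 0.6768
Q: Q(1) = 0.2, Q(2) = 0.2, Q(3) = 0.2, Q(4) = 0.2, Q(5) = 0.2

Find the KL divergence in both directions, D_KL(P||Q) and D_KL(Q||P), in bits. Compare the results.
D_KL(P||Q) = 0.7997 bits, D_KL(Q||P) = 0.7812 bits. D_KL(P||Q) is larger than D_KL(Q||P) by 0.0185 bits; the two directions differ.

D_KL(P||Q) = Σ P(x) log₂(P(x)/Q(x))

Computing term by term:
  P(1)·log₂(P(1)/Q(1)) = 0.0998·log₂(0.0998/0.2) = -0.10009
  P(2)·log₂(P(2)/Q(2)) = 0.0413·log₂(0.0413/0.2) = -0.09399
  P(3)·log₂(P(3)/Q(3)) = 0.1163·log₂(0.1163/0.2) = -0.09096
  P(4)·log₂(P(4)/Q(4)) = 0.0658·log₂(0.0658/0.2) = -0.10553
  P(5)·log₂(P(5)/Q(5)) = 0.6768·log₂(0.6768/0.2) = 1.19031

D_KL(P||Q) = -0.10009 - 0.09399 - 0.09096 - 0.10553 + 1.19031 = 0.79974 ≈ 0.7997 bits

D_KL(Q||P) = Σ Q(x) log₂(Q(x)/P(x))

Computing term by term:
  Q(1)·log₂(Q(1)/P(1)) = 0.2·log₂(0.2/0.0998) = 0.20058
  Q(2)·log₂(Q(2)/P(2)) = 0.2·log₂(0.2/0.0413) = 0.45516
  Q(3)·log₂(Q(3)/P(3)) = 0.2·log₂(0.2/0.1163) = 0.15643
  Q(4)·log₂(Q(4)/P(4)) = 0.2·log₂(0.2/0.0658) = 0.32077
  Q(5)·log₂(Q(5)/P(5)) = 0.2·log₂(0.2/0.6768) = -0.35175

D_KL(Q||P) = 0.20058 + 0.45516 + 0.15643 + 0.32077 - 0.35175 = 0.78119 ≈ 0.7812 bits

These are NOT equal (difference: 0.0185 bits). KL divergence is asymmetric: D_KL(P||Q) ≠ D_KL(Q||P) in general.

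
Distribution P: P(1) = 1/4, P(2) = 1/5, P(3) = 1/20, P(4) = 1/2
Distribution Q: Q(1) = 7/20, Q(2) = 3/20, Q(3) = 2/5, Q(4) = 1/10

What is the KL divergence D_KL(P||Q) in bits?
0.9726 bits

D_KL(P||Q) = Σ P(x) log₂(P(x)/Q(x))

Computing term by term:
  P(1)·log₂(P(1)/Q(1)) = (1/4)·log₂((1/4)/(7/20)) = -0.12136
  P(2)·log₂(P(2)/Q(2)) = (1/5)·log₂((1/5)/(3/20)) = 0.08301
  P(3)·log₂(P(3)/Q(3)) = (1/20)·log₂((1/20)/(2/5)) = -0.15000
  P(4)·log₂(P(4)/Q(4)) = (1/2)·log₂((1/2)/(1/10)) = 1.16096

D_KL(P||Q) = -0.12136 + 0.08301 - 0.15000 + 1.16096 = 0.97261 ≈ 0.9726 bits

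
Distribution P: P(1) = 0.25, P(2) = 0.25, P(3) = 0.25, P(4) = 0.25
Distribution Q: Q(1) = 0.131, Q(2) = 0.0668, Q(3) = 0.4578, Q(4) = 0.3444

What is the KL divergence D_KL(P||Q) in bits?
0.3754 bits

D_KL(P||Q) = Σ P(x) log₂(P(x)/Q(x))

Computing term by term:
  P(1)·log₂(P(1)/Q(1)) = 0.25·log₂(0.25/0.131) = 0.23309
  P(2)·log₂(P(2)/Q(2)) = 0.25·log₂(0.25/0.0668) = 0.47600
  P(3)·log₂(P(3)/Q(3)) = 0.25·log₂(0.25/0.4578) = -0.21820
  P(4)·log₂(P(4)/Q(4)) = 0.25·log₂(0.25/0.3444) = -0.11554

D_KL(P||Q) = 0.23309 + 0.47600 - 0.21820 - 0.11554 = 0.37535 ≈ 0.3754 bits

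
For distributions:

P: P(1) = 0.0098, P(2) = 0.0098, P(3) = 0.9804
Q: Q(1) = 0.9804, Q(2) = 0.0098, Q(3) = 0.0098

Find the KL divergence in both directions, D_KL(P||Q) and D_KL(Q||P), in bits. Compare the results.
D_KL(P||Q) = 6.4491 bits, D_KL(Q||P) = 6.4491 bits. The two directions give exactly the same value for this pair.

D_KL(P||Q) = Σ P(x) log₂(P(x)/Q(x))

Computing term by term:
  P(1)·log₂(P(1)/Q(1)) = 0.0098·log₂(0.0098/0.9804) = -0.06512
  P(2)·log₂(P(2)/Q(2)) = 0.0098·log₂(0.0098/0.0098) = 0.00000
  P(3)·log₂(P(3)/Q(3)) = 0.9804·log₂(0.9804/0.0098) = 6.51421

D_KL(P||Q) = -0.06512 + 0.00000 + 6.51421 = 6.44909 ≈ 6.4491 bits

D_KL(Q||P) = Σ Q(x) log₂(Q(x)/P(x))

Computing term by term:
  Q(1)·log₂(Q(1)/P(1)) = 0.9804·log₂(0.9804/0.0098) = 6.51421
  Q(2)·log₂(Q(2)/P(2)) = 0.0098·log₂(0.0098/0.0098) = 0.00000
  Q(3)·log₂(Q(3)/P(3)) = 0.0098·log₂(0.0098/0.9804) = -0.06512

D_KL(Q||P) = 6.51421 + 0.00000 - 0.06512 = 6.44909 ≈ 6.4491 bits

These ARE equal here. Q is P with outcomes relabeled (Q(1) = P(3), Q(3) = P(1)) by a relabeling that is its own inverse, so the two sums contain exactly the same terms in a different order. This is a special case — KL divergence is not symmetric in general: D_KL(P||Q) ≠ D_KL(Q||P) for most P, Q.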